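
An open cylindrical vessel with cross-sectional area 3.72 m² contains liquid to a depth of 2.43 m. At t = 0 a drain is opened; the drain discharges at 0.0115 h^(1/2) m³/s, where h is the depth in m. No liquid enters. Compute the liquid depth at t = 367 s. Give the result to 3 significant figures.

Accumulation of liquid (constant cross-section A): A dh/dt = −0.0115 √h.
Separate and integrate: 2(√h − √h₀) = −(0.0115/A) t.
√h = √2.43 − 0.0115·367/(2·3.72) = 1.5588 − 0.56727 = 0.99157.
h = 0.99157² = 0.98322 m.

0.983 m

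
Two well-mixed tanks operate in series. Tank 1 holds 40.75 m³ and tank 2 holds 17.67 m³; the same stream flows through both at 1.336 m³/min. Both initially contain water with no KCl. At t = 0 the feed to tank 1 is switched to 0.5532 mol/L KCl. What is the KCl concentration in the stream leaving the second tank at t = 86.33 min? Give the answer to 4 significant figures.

0.4962 mol/L

Each tank obeys Vᵢ dCᵢ/dt = Q(Cᵢ₋₁ − Cᵢ), so τᵢ = Vᵢ/Q.
τ₁ = 40.75/1.336 = 30.5015 min; τ₂ = 17.67/1.336 = 13.2260 min.
Tank 1: C₁ = C_in(1 − e^(−t/τ₁)). Tank 2 (τ₁ ≠ τ₂): C₂ = C_in[1 − (τ₁ e^(−t/τ₁) − τ₂ e^(−t/τ₂))/(τ₁ − τ₂)].
At t = 86.33: e^(−t/τ₁) = 0.0589920, e^(−t/τ₂) = 0.00146299.
C₂ = 0.5532·[1 − (30.5015·0.0589920 − 13.2260·0.00146299)/(17.2754)] = 0.5532·0.896964 = 0.496200 mol/L.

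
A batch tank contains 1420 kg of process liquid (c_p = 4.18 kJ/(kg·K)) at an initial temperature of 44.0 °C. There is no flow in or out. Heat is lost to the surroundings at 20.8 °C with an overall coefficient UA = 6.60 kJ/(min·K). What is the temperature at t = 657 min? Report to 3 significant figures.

M c_p dT/dt = −UA(T − T_amb).
dT/dt = (T_ss − T)/τ with T_ss = T_amb = 20.800 °C, τ = M c_p/UA = 1420·4.18/6.60 = 899.33 min.
Solution: T(t) = T_ss + (T₀ − T_ss) e^(−t/τ).
T(657) = 20.800 + (23.200)·0.48165 = 31.974 °C.

32.0 °C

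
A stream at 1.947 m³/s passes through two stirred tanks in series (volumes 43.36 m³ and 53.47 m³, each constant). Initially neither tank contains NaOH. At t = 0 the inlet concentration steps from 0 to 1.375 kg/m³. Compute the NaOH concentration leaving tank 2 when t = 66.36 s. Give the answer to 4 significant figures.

Species balance on tank i: dCᵢ/dt = (Cᵢ₋₁ − Cᵢ)/τᵢ with τᵢ = Vᵢ/Q.
τ₁ = 43.36/1.947 = 22.2702 s; τ₂ = 53.47/1.947 = 27.4628 s.
Tank 1: C₁ = C_in(1 − e^(−t/τ₁)). Tank 2 (τ₁ ≠ τ₂): C₂ = C_in[1 − (τ₁ e^(−t/τ₁) − τ₂ e^(−t/τ₂))/(τ₁ − τ₂)].
At t = 66.36: e^(−t/τ₁) = 0.0508044, e^(−t/τ₂) = 0.0892456.
C₂ = 1.375·[1 − (22.2702·0.0508044 − 27.4628·0.0892456)/(-5.19260)] = 1.375·0.745887 = 1.02559 kg/m³.

1.026 kg/m³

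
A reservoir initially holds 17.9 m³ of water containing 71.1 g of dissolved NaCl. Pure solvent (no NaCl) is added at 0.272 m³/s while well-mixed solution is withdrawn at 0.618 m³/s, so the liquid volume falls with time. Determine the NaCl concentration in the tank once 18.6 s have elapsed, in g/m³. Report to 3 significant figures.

Let m(t) be the amount of NaCl. Volume: V(t) = V₀ + (Q_in − Q_out) t = 17.9 − 0.34600 t; V(18.6) = 11.464 m³.
No NaCl enters, so dm/dt = −Q_out · (m/V).
Separate: dm/m = −Q_out dt/V(t) ⇒ ln(m/m₀) = −(Q_out/(Q_in−Q_out)) ln(V/V₀).
m = m₀ (V₀/V)^(Q_out/(Q_in−Q_out)) = 71.1 × (17.9/11.464)^(-1.7861) = 32.081 g.
C = m/V = 32.081/11.464 = 2.7983 g/m³.

2.80 g/m³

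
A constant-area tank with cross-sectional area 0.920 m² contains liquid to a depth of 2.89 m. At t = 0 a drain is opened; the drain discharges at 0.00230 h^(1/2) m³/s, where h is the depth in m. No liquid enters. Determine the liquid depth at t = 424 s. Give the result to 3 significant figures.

A dh/dt = −Q_out = −0.00230 √h.
This is separable: 2 d(√h)/dt = −0.00230/A, so √h = √h₀ − (0.00230/(2A)) t.
√h = √2.89 − 0.00230·424/(2·0.920) = 1.7000 − 0.53000 = 1.1700.
h = 1.1700² = 1.3689 m.

1.37 m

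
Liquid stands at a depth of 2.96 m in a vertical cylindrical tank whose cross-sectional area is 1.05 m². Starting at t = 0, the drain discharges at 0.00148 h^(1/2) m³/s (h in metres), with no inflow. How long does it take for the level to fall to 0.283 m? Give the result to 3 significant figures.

With no inflow, A dh/dt = −0.00148 √h.
Separate and integrate: 2(√h − √h₀) = −(0.00148/A) t.
t = 2A(√h₀ − √h)/0.00148 = 2·1.05·(√2.96 − √0.283)/0.00148
  = 2.1000 × (1.7205 − 0.53198) / 0.00148 = 1686.4 s.

1690 s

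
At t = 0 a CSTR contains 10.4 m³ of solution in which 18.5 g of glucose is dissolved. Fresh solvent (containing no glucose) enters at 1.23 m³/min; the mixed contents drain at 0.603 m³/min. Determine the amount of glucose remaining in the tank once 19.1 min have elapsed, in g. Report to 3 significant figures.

Total volume: dV/dt = Q_in − Q_out = 0.62700 m³/min, so V(t) = 10.4 + 0.62700 t and V(19.1) = 22.376 m³.
Solute balance: dm/dt = 0 − Q_out C = −Q_out m/V(t).
Separate: dm/m = −Q_out dt/V(t) ⇒ ln(m/m₀) = −(Q_out/(Q_in−Q_out)) ln(V/V₀).
m = m₀ (V₀/V)^(Q_out/(Q_in−Q_out)) = 18.5 × (10.4/22.376)^(0.96172) = 8.8545 g.

8.85 g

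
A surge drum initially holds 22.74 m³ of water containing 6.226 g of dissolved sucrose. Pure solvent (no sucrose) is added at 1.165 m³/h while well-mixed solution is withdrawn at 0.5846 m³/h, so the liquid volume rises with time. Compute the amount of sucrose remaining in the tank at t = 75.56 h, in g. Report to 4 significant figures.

2.110 g

Let m(t) be the amount of sucrose. Volume: V(t) = V₀ + (Q_in − Q_out) t = 22.74 + 0.580400 t; V(75.56) = 66.5950 m³.
No sucrose enters, so dm/dt = −Q_out · (m/V).
Separate: dm/m = −Q_out dt/V(t) ⇒ ln(m/m₀) = −(Q_out/(Q_in−Q_out)) ln(V/V₀).
m = m₀ (V₀/V)^(Q_out/(Q_in−Q_out)) = 6.226 × (22.74/66.5950)^(1.00724) = 2.10951 g.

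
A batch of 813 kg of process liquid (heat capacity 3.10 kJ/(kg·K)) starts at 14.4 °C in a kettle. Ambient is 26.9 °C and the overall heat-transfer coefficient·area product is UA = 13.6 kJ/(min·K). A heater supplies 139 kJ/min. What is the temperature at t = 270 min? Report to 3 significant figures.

31.8 °C

M c_p dT/dt = −UA(T − T_amb) + Q̇.
dT/dt = (T_ss − T)/τ with T_ss = T_amb + Q̇/UA = 26.9 + 139/13.6 = 37.121 °C, τ = M c_p/UA = 813·3.10/13.6 = 185.32 min.
Integrating: T(t) = T_ss + (T₀ − T_ss) e^(−t/τ).
T(270) = 37.121 + (-22.721)·0.23294 = 31.828 °C.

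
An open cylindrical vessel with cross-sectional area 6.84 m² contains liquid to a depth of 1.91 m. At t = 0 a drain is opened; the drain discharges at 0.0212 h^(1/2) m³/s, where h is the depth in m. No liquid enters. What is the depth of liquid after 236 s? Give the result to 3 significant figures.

1.03 m

A dh/dt = −Q_out = −0.0212 √h.
∫ h^(−1/2) dh = −(0.0212/A) ∫ dt, giving 2√h = 2√h₀ − (0.0212/A) t.
√h = √1.91 − 0.0212·236/(2·6.84) = 1.3820 − 0.36573 = 1.0163.
h = 1.0163² = 1.0329 m.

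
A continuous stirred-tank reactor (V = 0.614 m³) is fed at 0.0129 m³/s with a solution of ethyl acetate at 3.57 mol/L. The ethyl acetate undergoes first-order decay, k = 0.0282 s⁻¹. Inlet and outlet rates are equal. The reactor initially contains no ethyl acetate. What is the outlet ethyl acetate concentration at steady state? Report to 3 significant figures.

1.52 mol/L

Species balance: V dC/dt = Q C_in − Q C − k V C.
Steady state (dC/dt = 0): C_ss = Q C_in/(Q + kV) = C_in/(1 + kV/Q).
C_ss = 0.0129·3.57/(0.0129 + 0.0282·0.614) = 0.046053/0.030215 = 1.5242 mol/L.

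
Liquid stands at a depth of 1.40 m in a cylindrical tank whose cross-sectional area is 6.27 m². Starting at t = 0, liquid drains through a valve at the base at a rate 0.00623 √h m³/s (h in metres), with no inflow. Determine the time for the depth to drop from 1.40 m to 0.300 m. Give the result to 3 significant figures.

1280 s

A dh/dt = −Q_out = −0.00623 √h.
∫ h^(−1/2) dh = −(0.00623/A) ∫ dt, giving 2√h = 2√h₀ − (0.00623/A) t.
t = 2A(√h₀ − √h)/0.00623 = 2·6.27·(√1.40 − √0.300)/0.00623
  = 12.540 × (1.1832 − 0.54772) / 0.00623 = 1279.1 s.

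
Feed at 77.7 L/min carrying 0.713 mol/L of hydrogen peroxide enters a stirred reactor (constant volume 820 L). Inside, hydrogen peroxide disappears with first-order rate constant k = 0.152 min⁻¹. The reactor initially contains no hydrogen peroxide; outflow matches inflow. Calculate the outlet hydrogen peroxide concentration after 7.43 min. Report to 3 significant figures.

Species balance: V dC/dt = Q C_in − Q C − k V C.
dC/dt = (Q/V) C_in − (Q/V + k) C; effective rate a = Q/V + k = 0.094756 + 0.152 = 0.24676 min⁻¹.
C_ss = Q C_in/(Q + kV) = 0.27380 mol/L; C(t) = C_ss + (C₀ − C_ss) e^(−a t).
C(7.43) = 0.27380 + (-0.27380)·e^(−0.24676·7.43) = 0.27380 + (-0.27380)·0.15987 = 0.23003 mol/L.

0.230 mol/L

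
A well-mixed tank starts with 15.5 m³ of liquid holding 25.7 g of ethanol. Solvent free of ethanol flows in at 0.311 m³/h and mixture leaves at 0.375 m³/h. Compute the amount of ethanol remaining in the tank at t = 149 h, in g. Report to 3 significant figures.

Let m(t) be the amount of ethanol. Volume: V(t) = V₀ + (Q_in − Q_out) t = 15.5 − 0.064000 t; V(149) = 5.9640 m³.
Species balance (pure solvent in): dm/dt = −Q_out · m/V(t).
Separate: dm/m = −Q_out dt/V(t) ⇒ ln(m/m₀) = −(Q_out/(Q_in−Q_out)) ln(V/V₀).
m = m₀ (V₀/V)^(Q_out/(Q_in−Q_out)) = 25.7 × (15.5/5.9640)^(-5.8594) = 0.095389 g.

0.0954 g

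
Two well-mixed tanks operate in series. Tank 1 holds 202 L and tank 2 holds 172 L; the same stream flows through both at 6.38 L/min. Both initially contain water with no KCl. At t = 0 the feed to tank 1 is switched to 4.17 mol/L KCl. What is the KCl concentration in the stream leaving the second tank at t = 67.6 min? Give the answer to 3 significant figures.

2.80 mol/L

Each tank obeys Vᵢ dCᵢ/dt = Q(Cᵢ₋₁ − Cᵢ), so τᵢ = Vᵢ/Q.
τ₁ = 202/6.38 = 31.661 min; τ₂ = 172/6.38 = 26.959 min.
Tank 1: C₁ = C_in(1 − e^(−t/τ₁)). Tank 2 (τ₁ ≠ τ₂): C₂ = C_in[1 − (τ₁ e^(−t/τ₁) − τ₂ e^(−t/τ₂))/(τ₁ − τ₂)].
At t = 67.6: e^(−t/τ₁) = 0.11823, e^(−t/τ₂) = 0.081473.
C₂ = 4.17·[1 − (31.661·0.11823 − 26.959·0.081473)/(4.7022)] = 4.17·0.67100 = 2.7981 mol/L.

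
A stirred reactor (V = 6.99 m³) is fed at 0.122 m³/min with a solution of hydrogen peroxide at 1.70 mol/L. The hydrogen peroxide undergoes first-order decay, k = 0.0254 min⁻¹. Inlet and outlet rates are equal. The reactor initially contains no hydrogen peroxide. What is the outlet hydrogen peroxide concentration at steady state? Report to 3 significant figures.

Species balance: V dC/dt = Q C_in − Q C − k V C.
Steady state (dC/dt = 0): C_ss = Q C_in/(Q + kV) = C_in/(1 + kV/Q).
C_ss = 0.122·1.70/(0.122 + 0.0254·6.99) = 0.20740/0.29955 = 0.69238 mol/L.

0.692 mol/L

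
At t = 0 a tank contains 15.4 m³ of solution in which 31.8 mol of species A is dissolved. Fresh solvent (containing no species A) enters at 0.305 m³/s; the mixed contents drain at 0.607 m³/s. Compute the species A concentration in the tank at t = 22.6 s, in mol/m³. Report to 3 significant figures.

Let m(t) be the amount of species A. Volume: V(t) = V₀ + (Q_in − Q_out) t = 15.4 − 0.30200 t; V(22.6) = 8.5748 m³.
No species A enters, so dm/dt = −Q_out · (m/V).
dm/m = −Q_out dt/(V₀ − 0.30200 t); integrating gives ln(m/m₀) = −(Q_out/(Q_in−Q_out)) ln(V/V₀).
m = m₀ (V₀/V)^(Q_out/(Q_in−Q_out)) = 31.8 × (15.4/8.5748)^(-2.0099) = 9.8018 mol.
C = m/V = 9.8018/8.5748 = 1.1431 mol/m³.

1.14 mol/m³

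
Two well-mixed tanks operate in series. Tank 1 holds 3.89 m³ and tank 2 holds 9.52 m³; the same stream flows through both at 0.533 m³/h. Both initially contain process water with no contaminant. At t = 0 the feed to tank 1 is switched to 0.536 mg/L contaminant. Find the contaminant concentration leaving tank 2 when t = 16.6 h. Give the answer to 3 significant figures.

Time constants: τᵢ = Vᵢ/Q for each well-mixed tank.
τ₁ = 3.89/0.533 = 7.2983 h; τ₂ = 9.52/0.533 = 17.861 h.
Tank 1: C₁ = C_in(1 − e^(−t/τ₁)). Tank 2 (τ₁ ≠ τ₂): C₂ = C_in[1 − (τ₁ e^(−t/τ₁) − τ₂ e^(−t/τ₂))/(τ₁ − τ₂)].
At t = 16.6: e^(−t/τ₁) = 0.10285, e^(−t/τ₂) = 0.39479.
C₂ = 0.536·[1 − (7.2983·0.10285 − 17.861·0.39479)/(-10.563)] = 0.536·0.40349 = 0.21627 mg/L.

0.216 mg/L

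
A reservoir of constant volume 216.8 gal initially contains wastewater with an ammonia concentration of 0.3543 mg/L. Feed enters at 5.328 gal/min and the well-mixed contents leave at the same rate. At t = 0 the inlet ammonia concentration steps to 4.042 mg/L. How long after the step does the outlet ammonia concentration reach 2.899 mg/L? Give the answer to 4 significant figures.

47.66 min

Transient balance on the dissolved component: V dC/dt = Q(C_in − C), so τ = V/Q = 40.6907 min.
C(t) = C_in + (C₀ − C_in) e^(−t/τ). Set C = 2.899 and solve for t:
e^(−t/τ) = (C − C_in)/(C₀ − C_in) = (2.899 − 4.042)/(0.3543 − 4.042) = 0.309949
t = −τ ln(…) = 40.6907 × 1.17135 = 47.6629 min.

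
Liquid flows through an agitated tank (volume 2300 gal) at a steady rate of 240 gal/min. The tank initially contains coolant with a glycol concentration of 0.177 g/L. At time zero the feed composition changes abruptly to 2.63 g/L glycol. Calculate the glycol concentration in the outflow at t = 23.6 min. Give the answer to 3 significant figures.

Species balance on the tank: V dC/dt = Q(C_in − C).
Time constant τ = V/Q = 2300/240 = 9.5833 min.
Solution: C(t) = C_in + (C₀ − C_in) e^(−t/τ).
C(23.6) = 2.63 + (0.177 − 2.63)·e^(−23.6/9.5833) = 2.63 + (-2.4530)·0.085212 = 2.4210 g/L.

2.42 g/L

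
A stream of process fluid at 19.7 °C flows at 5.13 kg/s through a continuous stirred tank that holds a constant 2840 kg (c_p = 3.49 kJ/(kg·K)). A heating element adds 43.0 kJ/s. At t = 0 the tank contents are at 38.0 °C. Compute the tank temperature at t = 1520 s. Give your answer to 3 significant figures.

First-law balance (no shaft work): M c_p dT/dt = ṁ c_p (T_in − T) + 43.0.
Rearrange: dT/dt = (T_ss − T)/τ with τ = M/ṁ = 553.61 s and T_ss = T_in + Q̇/(ṁ c_p) = 22.102 °C.
Integrating: T(t) = T_ss + (T₀ − T_ss) e^(−t/τ).
T(1520) = 22.102 + (15.898)·e^(−1520/553.61) = 22.102 + (15.898)·0.064208 = 23.123 °C.

23.1 °C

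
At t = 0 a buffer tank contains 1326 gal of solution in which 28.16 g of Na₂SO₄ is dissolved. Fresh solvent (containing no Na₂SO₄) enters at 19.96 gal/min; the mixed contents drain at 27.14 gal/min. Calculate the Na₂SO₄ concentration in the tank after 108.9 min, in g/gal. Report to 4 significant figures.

0.001785 g/gal

Let m(t) be the amount of Na₂SO₄. Volume: V(t) = V₀ + (Q_in − Q_out) t = 1326 − 7.18000 t; V(108.9) = 544.098 gal.
No Na₂SO₄ enters, so dm/dt = −Q_out · (m/V).
Separate: dm/m = −Q_out dt/V(t) ⇒ ln(m/m₀) = −(Q_out/(Q_in−Q_out)) ln(V/V₀).
m = m₀ (V₀/V)^(Q_out/(Q_in−Q_out)) = 28.16 × (1326/544.098)^(-3.77994) = 0.971179 g.
C = m/V = 0.971179/544.098 = 0.00178493 g/gal.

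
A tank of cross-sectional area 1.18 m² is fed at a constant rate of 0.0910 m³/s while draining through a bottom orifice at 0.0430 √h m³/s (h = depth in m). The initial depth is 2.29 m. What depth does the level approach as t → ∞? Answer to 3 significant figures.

A dh/dt = Q_in − 0.0430 √h. Steady state requires inflow = outflow:
Q_in = 0.0430 √h_ss ⇒ √h_ss = 0.0910/0.0430 = 2.1163.
h_ss = 2.1163² = 4.4786 m. (Since h₀ = 2.29 m < h_ss, the level will rise toward this value.)

4.48 m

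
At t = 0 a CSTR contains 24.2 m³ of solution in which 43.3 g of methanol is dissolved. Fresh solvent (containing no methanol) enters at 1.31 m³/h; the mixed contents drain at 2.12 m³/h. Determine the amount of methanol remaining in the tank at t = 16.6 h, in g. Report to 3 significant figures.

5.18 g

Let m(t) be the amount of methanol. Volume: V(t) = V₀ + (Q_in − Q_out) t = 24.2 − 0.81000 t; V(16.6) = 10.754 m³.
Species balance (pure solvent in): dm/dt = −Q_out · m/V(t).
Separate: dm/m = −Q_out dt/V(t) ⇒ ln(m/m₀) = −(Q_out/(Q_in−Q_out)) ln(V/V₀).
m = m₀ (V₀/V)^(Q_out/(Q_in−Q_out)) = 43.3 × (24.2/10.754)^(-2.6173) = 5.1828 g.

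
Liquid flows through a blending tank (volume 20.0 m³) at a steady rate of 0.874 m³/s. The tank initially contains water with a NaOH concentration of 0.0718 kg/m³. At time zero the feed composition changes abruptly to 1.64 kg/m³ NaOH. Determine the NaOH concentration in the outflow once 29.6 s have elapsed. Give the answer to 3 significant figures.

Unsteady species balance (constant V, well mixed): V dC/dt = Q(C_in − C).
So dC/dt = (C_in − C)/τ with τ = V/Q = 20.0/0.874 = 22.883 s.
Integrating: C(t) = C_in + (C₀ − C_in) e^(−t/τ).
C(29.6) = 1.64 + (0.0718 − 1.64)·e^(−29.6/22.883) = 1.64 + (-1.5682)·0.27430 = 1.2098 kg/m³.

1.21 kg/m³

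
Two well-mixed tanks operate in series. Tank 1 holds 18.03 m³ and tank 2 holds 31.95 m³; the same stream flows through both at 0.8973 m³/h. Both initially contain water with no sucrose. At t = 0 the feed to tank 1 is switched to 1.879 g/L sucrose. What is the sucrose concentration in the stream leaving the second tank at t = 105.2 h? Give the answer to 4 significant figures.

Species balance on tank i: dCᵢ/dt = (Cᵢ₋₁ − Cᵢ)/τᵢ with τᵢ = Vᵢ/Q.
τ₁ = 18.03/0.8973 = 20.0936 h; τ₂ = 31.95/0.8973 = 35.6068 h.
Solving the cascade with C₁(0)=C₂(0)=0 gives C₂(t) = C_in[1 − (τ₁ e^(−t/τ₁) − τ₂ e^(−t/τ₂))/(τ₁ − τ₂)].
At t = 105.2: e^(−t/τ₁) = 0.00532419, e^(−t/τ₂) = 0.0521052.
C₂ = 1.879·[1 − (20.0936·0.00532419 − 35.6068·0.0521052)/(-15.5132)] = 1.879·0.887301 = 1.66724 g/L.

1.667 g/L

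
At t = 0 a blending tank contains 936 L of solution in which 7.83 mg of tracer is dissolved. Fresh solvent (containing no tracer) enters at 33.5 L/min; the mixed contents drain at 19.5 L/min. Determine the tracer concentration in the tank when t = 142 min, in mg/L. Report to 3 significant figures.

Total volume: dV/dt = Q_in − Q_out = 14.000 L/min, so V(t) = 936 + 14.000 t and V(142) = 2924.0 L.
No tracer enters, so dm/dt = −Q_out · (m/V).
dm/m = −Q_out dt/(V₀ + 14.000 t); integrating gives ln(m/m₀) = −(Q_out/(Q_in−Q_out)) ln(V/V₀).
m = m₀ (V₀/V)^(Q_out/(Q_in−Q_out)) = 7.83 × (936/2924.0)^(1.3929) = 1.6022 mg.
C = m/V = 1.6022/2924.0 = 0.00054794 mg/L.

0.000548 mg/L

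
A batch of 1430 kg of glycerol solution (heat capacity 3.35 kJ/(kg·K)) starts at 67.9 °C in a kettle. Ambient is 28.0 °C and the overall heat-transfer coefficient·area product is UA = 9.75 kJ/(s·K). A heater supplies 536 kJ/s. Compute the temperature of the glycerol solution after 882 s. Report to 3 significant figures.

80.5 °C

Lumped-capacitance energy balance: M c_p dT/dt = UA(T_amb − T) + Q̇.
dT/dt = (T_ss − T)/τ with T_ss = T_amb + Q̇/UA = 28.0 + 536/9.75 = 82.974 °C, τ = M c_p/UA = 1430·3.35/9.75 = 491.33 s.
T approaches T_ss exponentially: T(t) = T_ss + (T₀ − T_ss) e^(−t/τ).
T(882) = 82.974 + (-15.074)·0.16611 = 80.470 °C.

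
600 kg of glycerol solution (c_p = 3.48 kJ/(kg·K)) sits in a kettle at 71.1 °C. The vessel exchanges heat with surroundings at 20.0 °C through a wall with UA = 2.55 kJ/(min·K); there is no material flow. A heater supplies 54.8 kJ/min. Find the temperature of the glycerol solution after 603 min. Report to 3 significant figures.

Lumped-capacitance energy balance: M c_p dT/dt = UA(T_amb − T) + Q̇.
dT/dt = (T_ss − T)/τ with T_ss = T_amb + Q̇/UA = 20.0 + 54.8/2.55 = 41.490 °C, τ = M c_p/UA = 600·3.48/2.55 = 818.82 min.
T approaches T_ss exponentially: T(t) = T_ss + (T₀ − T_ss) e^(−t/τ).
T(603) = 41.490 + (29.610)·0.47882 = 55.668 °C.

55.7 °C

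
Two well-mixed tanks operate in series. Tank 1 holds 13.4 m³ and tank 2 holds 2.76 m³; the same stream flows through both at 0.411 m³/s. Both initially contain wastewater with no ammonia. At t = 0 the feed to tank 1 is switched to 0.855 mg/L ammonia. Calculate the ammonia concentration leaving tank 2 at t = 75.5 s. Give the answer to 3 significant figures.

Each tank obeys Vᵢ dCᵢ/dt = Q(Cᵢ₋₁ − Cᵢ), so τᵢ = Vᵢ/Q.
τ₁ = 13.4/0.411 = 32.603 s; τ₂ = 2.76/0.411 = 6.7153 s.
Tank 1: C₁ = C_in(1 − e^(−t/τ₁)). Tank 2 (τ₁ ≠ τ₂): C₂ = C_in[1 − (τ₁ e^(−t/τ₁) − τ₂ e^(−t/τ₂))/(τ₁ − τ₂)].
At t = 75.5: e^(−t/τ₁) = 0.098696, e^(−t/τ₂) = 1.3100e-05.
C₂ = 0.855·[1 − (32.603·0.098696 − 6.7153·1.3100e-05)/(25.888)] = 0.855·0.87571 = 0.74873 mg/L.

0.749 mg/L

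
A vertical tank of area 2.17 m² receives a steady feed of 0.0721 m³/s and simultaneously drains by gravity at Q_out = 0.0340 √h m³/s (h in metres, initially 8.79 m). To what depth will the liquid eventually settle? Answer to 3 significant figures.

4.50 m

A dh/dt = Q_in − 0.0340 √h. Steady state requires inflow = outflow:
Q_in = 0.0340 √h_ss ⇒ √h_ss = 0.0721/0.0340 = 2.1206.
h_ss = 2.1206² = 4.4969 m. (Since h₀ = 8.79 m > h_ss, the level will fall toward this value.)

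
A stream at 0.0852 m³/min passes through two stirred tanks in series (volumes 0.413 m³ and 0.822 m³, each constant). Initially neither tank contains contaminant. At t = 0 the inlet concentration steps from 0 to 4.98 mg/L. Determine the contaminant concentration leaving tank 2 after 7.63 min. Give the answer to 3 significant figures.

Species balance on tank i: dCᵢ/dt = (Cᵢ₋₁ − Cᵢ)/τᵢ with τᵢ = Vᵢ/Q.
τ₁ = 0.413/0.0852 = 4.8474 min; τ₂ = 0.822/0.0852 = 9.6479 min.
Solving the cascade with C₁(0)=C₂(0)=0 gives C₂(t) = C_in[1 − (τ₁ e^(−t/τ₁) − τ₂ e^(−t/τ₂))/(τ₁ − τ₂)].
At t = 7.63: e^(−t/τ₁) = 0.20721, e^(−t/τ₂) = 0.45346.
C₂ = 4.98·[1 − (4.8474·0.20721 − 9.6479·0.45346)/(-4.8005)] = 4.98·0.29788 = 1.4834 mg/L.

1.48 mg/L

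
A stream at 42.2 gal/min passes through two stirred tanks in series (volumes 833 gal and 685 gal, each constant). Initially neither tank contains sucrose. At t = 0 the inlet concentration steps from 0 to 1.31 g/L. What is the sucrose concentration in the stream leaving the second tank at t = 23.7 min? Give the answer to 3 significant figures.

0.499 g/L

Time constants: τᵢ = Vᵢ/Q for each well-mixed tank.
τ₁ = 833/42.2 = 19.739 min; τ₂ = 685/42.2 = 16.232 min.
Tank 1: C₁ = C_in(1 − e^(−t/τ₁)). Tank 2 (τ₁ ≠ τ₂): C₂ = C_in[1 − (τ₁ e^(−t/τ₁) − τ₂ e^(−t/τ₂))/(τ₁ − τ₂)].
At t = 23.7: e^(−t/τ₁) = 0.30100, e^(−t/τ₂) = 0.23222.
C₂ = 1.31·[1 − (19.739·0.30100 − 16.232·0.23222)/(3.5071)] = 1.31·0.38068 = 0.49869 g/L.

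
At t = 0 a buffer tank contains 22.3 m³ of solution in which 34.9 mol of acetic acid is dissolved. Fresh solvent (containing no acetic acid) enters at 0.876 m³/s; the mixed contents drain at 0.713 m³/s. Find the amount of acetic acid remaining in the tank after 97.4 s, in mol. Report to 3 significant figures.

Total volume: dV/dt = Q_in − Q_out = 0.16300 m³/s, so V(t) = 22.3 + 0.16300 t and V(97.4) = 38.176 m³.
Solute balance: dm/dt = 0 − Q_out C = −Q_out m/V(t).
dm/m = −Q_out dt/(V₀ + 0.16300 t); integrating gives ln(m/m₀) = −(Q_out/(Q_in−Q_out)) ln(V/V₀).
m = m₀ (V₀/V)^(Q_out/(Q_in−Q_out)) = 34.9 × (22.3/38.176)^(4.3742) = 3.3227 mol.

3.32 mol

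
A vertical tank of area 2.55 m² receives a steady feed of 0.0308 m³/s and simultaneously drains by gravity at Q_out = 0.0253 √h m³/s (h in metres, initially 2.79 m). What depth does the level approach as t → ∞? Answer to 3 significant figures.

1.48 m

A dh/dt = Q_in − 0.0253 √h. Steady state requires inflow = outflow:
Q_in = 0.0253 √h_ss ⇒ √h_ss = 0.0308/0.0253 = 1.2174.
h_ss = 1.2174² = 1.4820 m. (Since h₀ = 2.79 m > h_ss, the level will fall toward this value.)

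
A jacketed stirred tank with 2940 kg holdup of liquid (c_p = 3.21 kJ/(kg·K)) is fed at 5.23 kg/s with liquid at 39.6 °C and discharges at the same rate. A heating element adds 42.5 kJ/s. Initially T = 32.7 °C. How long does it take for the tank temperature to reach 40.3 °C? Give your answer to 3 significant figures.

Energy balance: M c_p dT/dt = ṁ c_p (T_in − T) + 42.5.
τ = M/ṁ = 562.14 s; T_ss = T_in + Q̇/(ṁ c_p) = 42.132 °C.
T(t) = T_ss + (T₀ − T_ss) e^(−t/τ). Set T = 40.3:
e^(−t/τ) = (40.3 − 42.132)/(32.7 − 42.132) = 0.19419
t = −562.14 · ln(0.19419) = 921.30 s.

921 s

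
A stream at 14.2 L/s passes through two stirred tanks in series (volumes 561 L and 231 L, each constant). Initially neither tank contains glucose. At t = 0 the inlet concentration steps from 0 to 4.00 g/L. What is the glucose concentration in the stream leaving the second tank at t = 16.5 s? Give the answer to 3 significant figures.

Time constants: τᵢ = Vᵢ/Q for each well-mixed tank.
τ₁ = 561/14.2 = 39.507 s; τ₂ = 231/14.2 = 16.268 s.
Solving the cascade with C₁(0)=C₂(0)=0 gives C₂(t) = C_in[1 − (τ₁ e^(−t/τ₁) − τ₂ e^(−t/τ₂))/(τ₁ − τ₂)].
At t = 16.5: e^(−t/τ₁) = 0.65859, e^(−t/τ₂) = 0.36266.
C₂ = 4.00·[1 − (39.507·0.65859 − 16.268·0.36266)/(23.239)] = 4.00·0.13425 = 0.53701 g/L.

0.537 g/L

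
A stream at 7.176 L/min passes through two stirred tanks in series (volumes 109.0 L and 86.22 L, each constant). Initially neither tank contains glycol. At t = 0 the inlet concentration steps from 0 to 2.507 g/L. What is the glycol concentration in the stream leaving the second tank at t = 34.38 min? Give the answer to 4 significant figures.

Each tank obeys Vᵢ dCᵢ/dt = Q(Cᵢ₋₁ − Cᵢ), so τᵢ = Vᵢ/Q.
τ₁ = 109.0/7.176 = 15.1895 min; τ₂ = 86.22/7.176 = 12.0151 min.
Solving the cascade with C₁(0)=C₂(0)=0 gives C₂(t) = C_in[1 − (τ₁ e^(−t/τ₁) − τ₂ e^(−t/τ₂))/(τ₁ − τ₂)].
At t = 34.38: e^(−t/τ₁) = 0.103996, e^(−t/τ₂) = 0.0571880.
C₂ = 2.507·[1 − (15.1895·0.103996 − 12.0151·0.0571880)/(3.17447)] = 2.507·0.718840 = 1.80213 g/L.

1.802 g/L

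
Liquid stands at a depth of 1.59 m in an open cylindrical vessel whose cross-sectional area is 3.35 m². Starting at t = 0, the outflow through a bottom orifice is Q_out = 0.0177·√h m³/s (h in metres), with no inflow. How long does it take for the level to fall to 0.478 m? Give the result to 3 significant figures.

216 s

A dh/dt = −Q_out = −0.0177 √h.
This is separable: 2 d(√h)/dt = −0.0177/A, so √h = √h₀ − (0.0177/(2A)) t.
t = 2A(√h₀ − √h)/0.0177 = 2·3.35·(√1.59 − √0.478)/0.0177
  = 6.7000 × (1.2610 − 0.69138) / 0.0177 = 215.60 s.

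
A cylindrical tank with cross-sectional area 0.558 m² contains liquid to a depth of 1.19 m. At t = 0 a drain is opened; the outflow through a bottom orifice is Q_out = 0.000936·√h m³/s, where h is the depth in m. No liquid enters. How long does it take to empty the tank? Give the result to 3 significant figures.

1300 s

A dh/dt = −Q_out = −0.000936 √h.
This is separable: 2 d(√h)/dt = −0.000936/A, so √h = √h₀ − (0.000936/(2A)) t.
Tank is empty when √h = 0: t_empty = 2A√h₀/0.000936.
t_empty = 2·0.558·√1.19/0.000936 = 1.1160·1.0909/0.000936 = 1300.7 s.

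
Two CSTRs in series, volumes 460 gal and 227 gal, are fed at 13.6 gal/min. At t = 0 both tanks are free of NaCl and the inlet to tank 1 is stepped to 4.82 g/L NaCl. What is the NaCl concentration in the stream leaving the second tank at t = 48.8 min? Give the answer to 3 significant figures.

Time constants: τᵢ = Vᵢ/Q for each well-mixed tank.
τ₁ = 460/13.6 = 33.824 min; τ₂ = 227/13.6 = 16.691 min.
Solving the cascade with C₁(0)=C₂(0)=0 gives C₂(t) = C_in[1 − (τ₁ e^(−t/τ₁) − τ₂ e^(−t/τ₂))/(τ₁ − τ₂)].
At t = 48.8: e^(−t/τ₁) = 0.23627, e^(−t/τ₂) = 0.053734.
C₂ = 4.82·[1 − (33.824·0.23627 − 16.691·0.053734)/(17.132)] = 4.82·0.58590 = 2.8240 g/L.

2.82 g/L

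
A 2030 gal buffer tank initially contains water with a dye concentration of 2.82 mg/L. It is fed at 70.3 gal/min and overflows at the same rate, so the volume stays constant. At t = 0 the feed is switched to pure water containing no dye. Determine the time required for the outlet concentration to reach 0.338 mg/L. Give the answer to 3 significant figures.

Species balance on the tank: V dC/dt = Q(C_in − C), so τ = V/Q = 28.876 min.
C(t) = C_in + (C₀ − C_in) e^(−t/τ). Set C = 0.338 and solve for t:
e^(−t/τ) = (C − C_in)/(C₀ − C_in) = (0.338 − 0)/(2.82 − 0) = 0.11986
t = −τ ln(…) = 28.876 × 2.1214 = 61.259 min.

61.3 min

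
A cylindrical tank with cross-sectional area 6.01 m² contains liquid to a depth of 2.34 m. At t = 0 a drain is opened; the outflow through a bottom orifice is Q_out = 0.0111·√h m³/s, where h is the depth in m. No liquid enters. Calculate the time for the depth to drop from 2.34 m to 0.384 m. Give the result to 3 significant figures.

985 s

Accumulation of liquid (constant cross-section A): A dh/dt = −0.0111 √h.
∫ h^(−1/2) dh = −(0.0111/A) ∫ dt, giving 2√h = 2√h₀ − (0.0111/A) t.
t = 2A(√h₀ − √h)/0.0111 = 2·6.01·(√2.34 − √0.384)/0.0111
  = 12.020 × (1.5297 − 0.61968) / 0.0111 = 985.45 s.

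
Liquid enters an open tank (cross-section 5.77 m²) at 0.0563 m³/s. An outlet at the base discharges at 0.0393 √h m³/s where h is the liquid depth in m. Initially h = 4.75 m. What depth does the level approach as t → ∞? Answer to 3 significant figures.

2.05 m

Unsteady balance on liquid volume: A dh/dt = Q_in − 0.0393 √h. At steady state dh/dt = 0:
Q_in = 0.0393 √h_ss ⇒ √h_ss = 0.0563/0.0393 = 1.4326.
h_ss = 1.4326² = 2.0523 m. (Since h₀ = 4.75 m > h_ss, the level will fall toward this value.)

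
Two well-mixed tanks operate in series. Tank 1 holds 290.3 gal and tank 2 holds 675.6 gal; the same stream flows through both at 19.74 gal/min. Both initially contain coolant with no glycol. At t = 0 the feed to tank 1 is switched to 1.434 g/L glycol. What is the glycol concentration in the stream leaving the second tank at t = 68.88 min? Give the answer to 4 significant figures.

Each tank obeys Vᵢ dCᵢ/dt = Q(Cᵢ₋₁ − Cᵢ), so τᵢ = Vᵢ/Q.
τ₁ = 290.3/19.74 = 14.7062 min; τ₂ = 675.6/19.74 = 34.2249 min.
Tank 1: C₁ = C_in(1 − e^(−t/τ₁)). Tank 2 (τ₁ ≠ τ₂): C₂ = C_in[1 − (τ₁ e^(−t/τ₁) − τ₂ e^(−t/τ₂))/(τ₁ − τ₂)].
At t = 68.88: e^(−t/τ₁) = 0.00924433, e^(−t/τ₂) = 0.133645.
C₂ = 1.434·[1 − (14.7062·0.00924433 − 34.2249·0.133645)/(-19.5187)] = 1.434·0.772627 = 1.10795 g/L.

1.108 g/L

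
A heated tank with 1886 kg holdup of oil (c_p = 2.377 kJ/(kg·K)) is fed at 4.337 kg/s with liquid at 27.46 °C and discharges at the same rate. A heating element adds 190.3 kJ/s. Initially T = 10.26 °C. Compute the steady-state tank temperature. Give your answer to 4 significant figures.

M c_p dT/dt = ṁ c_p (T_in − T) + Q̇.
At steady state dT/dt = 0 ⇒ T_ss = T_in + Q̇/(ṁ c_p) = 27.46 + 190.3/(4.337·2.377) = 45.9195 °C.

45.92 °C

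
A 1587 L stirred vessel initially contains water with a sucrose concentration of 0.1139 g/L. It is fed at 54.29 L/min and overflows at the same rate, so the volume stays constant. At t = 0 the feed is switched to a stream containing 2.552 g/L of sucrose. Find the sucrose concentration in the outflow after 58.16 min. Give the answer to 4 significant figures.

2.219 g/L

Unsteady species balance (constant V, well mixed): V dC/dt = Q(C_in − C).
Time constant τ = V/Q = 1587/54.29 = 29.2319 min.
This is linear first-order; C(t) = C_in + (C₀ − C_in) e^(−t/τ).
C(58.16) = 2.552 + (0.1139 − 2.552)·e^(−58.16/29.2319) = 2.552 + (-2.43810)·0.136749 = 2.21859 g/L.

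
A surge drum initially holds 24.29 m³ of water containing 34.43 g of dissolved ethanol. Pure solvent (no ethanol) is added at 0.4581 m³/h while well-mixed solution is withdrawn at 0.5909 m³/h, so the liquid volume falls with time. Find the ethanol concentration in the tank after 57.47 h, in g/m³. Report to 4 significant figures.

Total volume: dV/dt = Q_in − Q_out = -0.132800 m³/h, so V(t) = 24.29 − 0.132800 t and V(57.47) = 16.6580 m³.
No ethanol enters, so dm/dt = −Q_out · (m/V).
dm/m = −Q_out dt/(V₀ − 0.132800 t); integrating gives ln(m/m₀) = −(Q_out/(Q_in−Q_out)) ln(V/V₀).
m = m₀ (V₀/V)^(Q_out/(Q_in−Q_out)) = 34.43 × (24.29/16.6580)^(-4.44955) = 6.42804 g.
C = m/V = 6.42804/16.6580 = 0.385883 g/m³.

0.3859 g/m³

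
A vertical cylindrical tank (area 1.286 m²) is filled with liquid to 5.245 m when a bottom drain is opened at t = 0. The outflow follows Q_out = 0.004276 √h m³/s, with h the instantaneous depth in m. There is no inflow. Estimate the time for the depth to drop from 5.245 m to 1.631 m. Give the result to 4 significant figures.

609.4 s

Unsteady balance on liquid volume: A dh/dt = −0.004276 √h.
Separate and integrate: 2(√h − √h₀) = −(0.004276/A) t.
t = 2A(√h₀ − √h)/0.004276 = 2·1.286·(√5.245 − √1.631)/0.004276
  = 2.57200 × (2.29020 − 1.27711) / 0.004276 = 609.371 s.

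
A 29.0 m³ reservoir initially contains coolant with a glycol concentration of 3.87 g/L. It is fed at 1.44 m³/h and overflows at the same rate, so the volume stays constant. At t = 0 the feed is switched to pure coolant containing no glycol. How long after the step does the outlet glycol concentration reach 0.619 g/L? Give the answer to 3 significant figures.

36.9 h

Accumulation = in − out for the solute gives V dC/dt = Q(C_in − C), so τ = V/Q = 20.139 h.
C(t) = C_in + (C₀ − C_in) e^(−t/τ). Set C = 0.619 and solve for t:
e^(−t/τ) = (C − C_in)/(C₀ − C_in) = (0.619 − 0)/(3.87 − 0) = 0.15995
t = −τ ln(…) = 20.139 × 1.8329 = 36.913 h.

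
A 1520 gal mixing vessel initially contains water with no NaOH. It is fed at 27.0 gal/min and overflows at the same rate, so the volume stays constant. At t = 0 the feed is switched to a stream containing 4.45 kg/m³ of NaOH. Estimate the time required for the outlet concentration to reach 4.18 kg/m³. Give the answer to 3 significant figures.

158 min

Species balance: V dC/dt = Q(C_in − C) ⇒ τ = V/Q = 56.296 min.
C(t) = C_in + (C₀ − C_in) e^(−t/τ). Set C = 4.18 and solve for t:
e^(−t/τ) = (C − C_in)/(C₀ − C_in) = (4.18 − 4.45)/(0 − 4.45) = 0.060674
t = −τ ln(…) = 56.296 × 2.8022 = 157.76 min.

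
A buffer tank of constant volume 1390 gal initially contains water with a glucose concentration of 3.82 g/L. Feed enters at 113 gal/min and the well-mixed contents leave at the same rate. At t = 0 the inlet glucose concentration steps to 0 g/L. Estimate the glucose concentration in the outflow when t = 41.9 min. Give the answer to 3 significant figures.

Accumulation = in − out for the solute gives V dC/dt = Q(C_in − C).
Rewrite as dC/dt + C/τ = C_in/τ, τ = V/Q = 12.301 min.
Solution: C(t) = C_in + (C₀ − C_in) e^(−t/τ).
C(41.9) = 0 + (3.82 − 0)·e^(−41.9/12.301) = 0 + (3.8200)·0.033165 = 0.12669 g/L.

0.127 g/L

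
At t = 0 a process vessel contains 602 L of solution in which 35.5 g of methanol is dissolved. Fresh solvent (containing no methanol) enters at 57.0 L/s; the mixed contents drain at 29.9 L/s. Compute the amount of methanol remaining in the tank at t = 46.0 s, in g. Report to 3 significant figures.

10.3 g

Let m(t) be the amount of methanol. Volume: V(t) = V₀ + (Q_in − Q_out) t = 602 + 27.100 t; V(46.0) = 1848.6 L.
Species balance (pure solvent in): dm/dt = −Q_out · m/V(t).
Separate: dm/m = −Q_out dt/V(t) ⇒ ln(m/m₀) = −(Q_out/(Q_in−Q_out)) ln(V/V₀).
m = m₀ (V₀/V)^(Q_out/(Q_in−Q_out)) = 35.5 × (602/1848.6)^(1.1033) = 10.295 g.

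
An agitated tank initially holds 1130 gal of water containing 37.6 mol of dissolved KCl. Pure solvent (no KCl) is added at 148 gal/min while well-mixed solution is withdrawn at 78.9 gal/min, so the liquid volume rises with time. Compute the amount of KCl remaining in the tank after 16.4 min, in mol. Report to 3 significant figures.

17.0 mol

Total volume: dV/dt = Q_in − Q_out = 69.100 gal/min, so V(t) = 1130 + 69.100 t and V(16.4) = 2263.2 gal.
No KCl enters, so dm/dt = −Q_out · (m/V).
Separate: dm/m = −Q_out dt/V(t) ⇒ ln(m/m₀) = −(Q_out/(Q_in−Q_out)) ln(V/V₀).
m = m₀ (V₀/V)^(Q_out/(Q_in−Q_out)) = 37.6 × (1130/2263.2)^(1.1418) = 17.012 mol.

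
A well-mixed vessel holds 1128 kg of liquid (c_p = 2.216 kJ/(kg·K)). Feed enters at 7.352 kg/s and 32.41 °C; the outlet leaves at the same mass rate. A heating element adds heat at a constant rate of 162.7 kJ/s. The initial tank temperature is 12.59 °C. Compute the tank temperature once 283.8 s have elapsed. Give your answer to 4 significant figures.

37.71 °C

First-law balance (no shaft work): M c_p dT/dt = ṁ c_p (T_in − T) + 162.7.
τ = M/ṁ = 153.428 s; T_ss = T_in + Q̇/(ṁ c_p) = 32.41 + 162.7/(7.352·2.216) = 42.3965 °C.
Integrating: T(t) = T_ss + (T₀ − T_ss) e^(−t/τ).
T(283.8) = 42.3965 + (-29.8065)·e^(−283.8/153.428) = 42.3965 + (-29.8065)·0.157279 = 37.7085 °C.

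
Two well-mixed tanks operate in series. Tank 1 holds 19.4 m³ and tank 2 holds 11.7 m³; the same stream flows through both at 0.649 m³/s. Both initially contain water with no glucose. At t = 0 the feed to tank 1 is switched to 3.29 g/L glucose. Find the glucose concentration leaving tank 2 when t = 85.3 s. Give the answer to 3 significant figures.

Time constants: τᵢ = Vᵢ/Q for each well-mixed tank.
τ₁ = 19.4/0.649 = 29.892 s; τ₂ = 11.7/0.649 = 18.028 s.
Tank 1: C₁ = C_in(1 − e^(−t/τ₁)). Tank 2 (τ₁ ≠ τ₂): C₂ = C_in[1 − (τ₁ e^(−t/τ₁) − τ₂ e^(−t/τ₂))/(τ₁ − τ₂)].
At t = 85.3: e^(−t/τ₁) = 0.057637, e^(−t/τ₂) = 0.0088124.
C₂ = 3.29·[1 − (29.892·0.057637 − 18.028·0.0088124)/(11.864)] = 3.29·0.86818 = 2.8563 g/L.

2.86 g/L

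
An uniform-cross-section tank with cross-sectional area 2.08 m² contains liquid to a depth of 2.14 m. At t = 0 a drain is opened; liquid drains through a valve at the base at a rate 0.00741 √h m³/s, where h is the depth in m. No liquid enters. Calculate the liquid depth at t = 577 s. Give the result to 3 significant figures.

With no inflow, A dh/dt = −0.00741 √h.
∫ h^(−1/2) dh = −(0.00741/A) ∫ dt, giving 2√h = 2√h₀ − (0.00741/A) t.
√h = √2.14 − 0.00741·577/(2·2.08) = 1.4629 − 1.0278 = 0.43509.
h = 0.43509² = 0.18931 m.

0.189 m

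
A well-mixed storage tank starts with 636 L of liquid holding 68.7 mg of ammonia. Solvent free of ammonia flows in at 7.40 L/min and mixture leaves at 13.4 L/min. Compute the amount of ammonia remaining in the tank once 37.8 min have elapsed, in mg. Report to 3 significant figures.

Total volume: dV/dt = Q_in − Q_out = -6.0000 L/min, so V(t) = 636 − 6.0000 t and V(37.8) = 409.20 L.
Solute balance: dm/dt = 0 − Q_out C = −Q_out m/V(t).
dm/m = −Q_out dt/(V₀ − 6.0000 t); integrating gives ln(m/m₀) = −(Q_out/(Q_in−Q_out)) ln(V/V₀).
m = m₀ (V₀/V)^(Q_out/(Q_in−Q_out)) = 68.7 × (636/409.20)^(-2.2333) = 25.658 mg.

25.7 mg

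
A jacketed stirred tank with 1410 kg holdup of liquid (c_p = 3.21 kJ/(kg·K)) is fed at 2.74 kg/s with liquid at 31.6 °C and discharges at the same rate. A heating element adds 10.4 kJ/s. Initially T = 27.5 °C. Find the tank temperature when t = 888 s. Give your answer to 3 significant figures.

31.8 °C

Energy balance: M c_p dT/dt = ṁ c_p (T_in − T) + 10.4.
Rearrange: dT/dt = (T_ss − T)/τ with τ = M/ṁ = 514.60 s and T_ss = T_in + Q̇/(ṁ c_p) = 32.782 °C.
Integrating: T(t) = T_ss + (T₀ − T_ss) e^(−t/τ).
T(888) = 32.782 + (-5.2824)·e^(−888/514.60) = 32.782 + (-5.2824)·0.17806 = 31.842 °C.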